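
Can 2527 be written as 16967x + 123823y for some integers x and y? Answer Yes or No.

By Bézout, 16967x + 123823y = 2527 has integer solutions iff gcd(16967, 123823) | 2527.
Euclid: 123823 = 7·16967 + 5054; 16967 = 3·5054 + 1805; 5054 = 2·1805 + 1444; 1805 = 1·1444 + 361; 1444 = 4·361 + 0. gcd = 361; 2527 mod 361 = 0. Yes.

Yes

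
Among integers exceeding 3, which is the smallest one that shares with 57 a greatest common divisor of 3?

6

57 = 3·19. Any k with gcd(k, 57) = 3 is a multiple of 3, say 3s, with s coprime to 19.
Need s > 3/3, so s ≥ 2. First s ≥ 2 with gcd(s, 19) = 1 is s = 2. Thus k = 3·2 = 6.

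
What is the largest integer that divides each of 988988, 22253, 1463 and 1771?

77

988988 = 2² · 7 · 11 · 13² · 19; 22253 = 7 · 11 · 17²; 1463 = 7 · 11 · 19; 1771 = 7 · 11 · 23
gcd takes min exponent of each prime: 7 · 11 = 77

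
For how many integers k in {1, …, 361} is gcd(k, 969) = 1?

215

969 = 3·17·19. Inclusion–exclusion on these primes:
361 − ⌊361/3⌋ − ⌊361/17⌋ − ⌊361/19⌋ + ⌊361/51⌋ + ⌊361/57⌋ + ⌊361/323⌋ − ⌊361/969⌋ = 215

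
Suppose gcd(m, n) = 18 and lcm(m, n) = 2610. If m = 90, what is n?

Using mn = gcd(m,n)·lcm(m,n) = 18·2610 = 46980, we get n = 46980/90 = 522.

522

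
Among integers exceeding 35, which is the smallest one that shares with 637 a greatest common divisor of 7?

Multiples of 7 above 35: 7·6, 7·7, … . Need the cofactor coprime to 637/7 = 91.
Checking s = 6, 7, … the first with gcd(s, 91) = 1 is s = 6, giving 42.

42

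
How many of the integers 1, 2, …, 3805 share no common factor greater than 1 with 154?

154 = 2·7·11. Inclusion–exclusion on these primes:
3805 − ⌊3805/2⌋ − ⌊3805/7⌋ − ⌊3805/11⌋ + ⌊3805/14⌋ + ⌊3805/22⌋ + ⌊3805/77⌋ − ⌊3805/154⌋ = 1483

1483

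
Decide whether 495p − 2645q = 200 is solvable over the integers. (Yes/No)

gcd(495, 2645): 2645 = 5·495 + 170; 495 = 2·170 + 155; 170 = 1·155 + 15; 155 = 10·15 + 5; 15 = 3·5 + 0 → 5
5 divides 200, so a solution exists.

Yes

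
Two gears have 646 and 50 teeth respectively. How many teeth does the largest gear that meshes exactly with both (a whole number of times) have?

2

646 = 2 · 17 · 19
50 = 2 · 5²
Common: 2 = 2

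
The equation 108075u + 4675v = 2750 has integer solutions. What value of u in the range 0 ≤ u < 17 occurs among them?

Reduce mod 4675: 108075u ≡ 2750 (mod 4675). With g = gcd(108075, 4675) = 275 dividing 2750, divide through: 393u ≡ 10 (mod 17).
Since gcd(393, 17) = 1, u ≡ 10·(393)⁻¹ ≡ 5 (mod 17). Smallest non-negative: 5.

5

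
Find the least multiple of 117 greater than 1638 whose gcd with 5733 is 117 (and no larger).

1755

gcd(k, 5733) = 117 forces 117 | k; write k = 117s. Then gcd(117s, 117·49) = 117·gcd(s, 49), so need gcd(s, 49) = 1.
117s > 1638 gives s ≥ 15. The least s ≥ 15 coprime to 49 is 15, so k = 117·15 = 1755.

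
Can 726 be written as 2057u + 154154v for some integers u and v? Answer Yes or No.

gcd(2057, 154154): 154154 = 74·2057 + 1936; 2057 = 1·1936 + 121; 1936 = 16·121 + 0 → 121
121 divides 726, so a solution exists.

Yes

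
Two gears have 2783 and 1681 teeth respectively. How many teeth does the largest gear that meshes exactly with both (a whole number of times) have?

2783 = 11² · 23
1681 = 41²
Common: 1 = 1

1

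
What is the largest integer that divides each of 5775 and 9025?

25

Euclid: 9025 = 1·5775 + 3250; 5775 = 1·3250 + 2525; 3250 = 1·2525 + 725; 2525 = 3·725 + 350; 725 = 2·350 + 25; 350 = 14·25 + 0. Last nonzero remainder: 25.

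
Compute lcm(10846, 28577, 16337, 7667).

17521073086

10846 = 2 · 11 · 17 · 29; 28577 = 17 · 41²; 16337 = 17 · 31²; 7667 = 11 · 17 · 41
lcm takes max exponent of each prime: 2 · 11 · 17 · 29 · 31² · 41² = 17521073086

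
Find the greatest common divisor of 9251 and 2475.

Euclid: 9251 = 3·2475 + 1826; 2475 = 1·1826 + 649; 1826 = 2·649 + 528; 649 = 1·528 + 121; 528 = 4·121 + 44; 121 = 2·44 + 33; 44 = 1·33 + 11; 33 = 3·11 + 0. Last nonzero remainder: 11.

11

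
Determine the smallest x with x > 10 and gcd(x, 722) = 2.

gcd(x, 722) = 2 forces 2 | x; write x = 2s. Then gcd(2s, 2·361) = 2·gcd(s, 361), so need gcd(s, 361) = 1.
2s > 10 gives s ≥ 6. The least s ≥ 6 coprime to 361 is 6, so x = 2·6 = 12.

12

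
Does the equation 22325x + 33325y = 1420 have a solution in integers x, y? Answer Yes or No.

gcd(22325, 33325): 33325 = 1·22325 + 11000; 22325 = 2·11000 + 325; 11000 = 33·325 + 275; 325 = 1·275 + 50; 275 = 5·50 + 25; 50 = 2·25 + 0 → 25
25 does not divide 1420, so a solution does not exist.

No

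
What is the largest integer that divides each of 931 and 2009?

931 = 7² · 19
2009 = 7² · 41
Common: 7² = 49

49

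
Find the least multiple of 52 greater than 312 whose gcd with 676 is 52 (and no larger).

364

Multiples of 52 above 312: 52·7, 52·8, … . Need the cofactor coprime to 676/52 = 13.
Checking s = 7, 8, … the first with gcd(s, 13) = 1 is s = 7, giving 364.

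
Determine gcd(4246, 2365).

11

Euclid: 4246 = 1·2365 + 1881; 2365 = 1·1881 + 484; 1881 = 3·484 + 429; 484 = 1·429 + 55; 429 = 7·55 + 44; 55 = 1·44 + 11; 44 = 4·11 + 0. Last nonzero remainder: 11.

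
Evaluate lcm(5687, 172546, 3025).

5687 = 11² · 47; 172546 = 2 · 11² · 23 · 31; 3025 = 5² · 11²
lcm takes max exponent of each prime: 2 · 5² · 11² · 23 · 31 · 47 = 202741550

202741550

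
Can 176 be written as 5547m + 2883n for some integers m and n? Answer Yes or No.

By Bézout, 5547m + 2883n = 176 has integer solutions iff gcd(5547, 2883) | 176.
Euclid: 5547 = 1·2883 + 2664; 2883 = 1·2664 + 219; 2664 = 12·219 + 36; 219 = 6·36 + 3; 36 = 12·3 + 0. gcd = 3; 176 mod 3 = 2. No.

No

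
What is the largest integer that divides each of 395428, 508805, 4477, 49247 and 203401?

121

gcd(395428, 508805): 508805 = 1·395428 + 113377; 395428 = 3·113377 + 55297; 113377 = 2·55297 + 2783; 55297 = 19·2783 + 2420; 2783 = 1·2420 + 363; 2420 = 6·363 + 242; 363 = 1·242 + 121; 242 = 2·121 + 0 → 121
gcd(121, 4477): 4477 = 37·121 + 0 → 121
gcd(121, 49247): 49247 = 407·121 + 0 → 121
gcd(121, 203401): 203401 = 1681·121 + 0 → 121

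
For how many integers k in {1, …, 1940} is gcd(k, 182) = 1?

Prime factors of 182: 2, 7, 13. Count integers ≤ 1940 divisible by none of them.
By inclusion–exclusion: 1940 − ⌊1940/2⌋ − ⌊1940/7⌋ − ⌊1940/13⌋ + ⌊1940/14⌋ + ⌊1940/26⌋ + ⌊1940/91⌋ − ⌊1940/182⌋ = 767.

767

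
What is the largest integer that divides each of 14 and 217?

Euclid: 217 = 15·14 + 7; 14 = 2·7 + 0. Last nonzero remainder: 7.

7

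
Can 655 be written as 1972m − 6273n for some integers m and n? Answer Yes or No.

By Bézout, 1972m − 6273n = 655 has integer solutions iff gcd(1972, 6273) | 655.
Euclid: 6273 = 3·1972 + 357; 1972 = 5·357 + 187; 357 = 1·187 + 170; 187 = 1·170 + 17; 170 = 10·17 + 0. gcd = 17; 655 mod 17 = 9. No.

No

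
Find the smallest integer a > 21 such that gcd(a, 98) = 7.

gcd(a, 98) = 7 forces 7 | a; write a = 7s. Then gcd(7s, 7·14) = 7·gcd(s, 14), so need gcd(s, 14) = 1.
7s > 21 gives s ≥ 4. The least s ≥ 4 coprime to 14 is 5, so a = 7·5 = 35.

35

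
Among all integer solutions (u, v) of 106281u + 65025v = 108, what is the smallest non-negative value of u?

Reduce mod 65025: 106281u ≡ 108 (mod 65025). With g = gcd(106281, 65025) = 9 dividing 108, divide through: 11809u ≡ 12 (mod 7225).
Since gcd(11809, 7225) = 1, u ≡ 12·(11809)⁻¹ ≡ 5693 (mod 7225). Smallest non-negative: 5693.

5693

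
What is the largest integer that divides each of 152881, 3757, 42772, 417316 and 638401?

289

152881 = 17² · 23²; 3757 = 13 · 17²; 42772 = 2² · 17² · 37; 417316 = 2² · 17² · 19²; 638401 = 17² · 47²
gcd takes min exponent of each prime: 17² = 289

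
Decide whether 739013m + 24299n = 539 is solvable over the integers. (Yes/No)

By Bézout, 739013m + 24299n = 539 has integer solutions iff gcd(739013, 24299) | 539.
Euclid: 739013 = 30·24299 + 10043; 24299 = 2·10043 + 4213; 10043 = 2·4213 + 1617; 4213 = 2·1617 + 979; 1617 = 1·979 + 638; 979 = 1·638 + 341; 638 = 1·341 + 297; 341 = 1·297 + 44; 297 = 6·44 + 33; 44 = 1·33 + 11; 33 = 3·11 + 0. gcd = 11; 539 mod 11 = 0. Yes.

Yes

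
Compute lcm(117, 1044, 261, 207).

312156

117 = 3² · 13; 1044 = 2² · 3² · 29; 261 = 3² · 29; 207 = 3² · 23
lcm takes max exponent of each prime: 2² · 3² · 13 · 23 · 29 = 312156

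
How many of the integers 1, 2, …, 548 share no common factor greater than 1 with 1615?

1615 = 5·17·19. Inclusion–exclusion on these primes:
548 − ⌊548/5⌋ − ⌊548/17⌋ − ⌊548/19⌋ + ⌊548/85⌋ + ⌊548/95⌋ + ⌊548/323⌋ − ⌊548/1615⌋ = 391

391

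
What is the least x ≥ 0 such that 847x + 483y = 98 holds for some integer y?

Reduce mod 483: 847x ≡ 98 (mod 483). With g = gcd(847, 483) = 7 dividing 98, divide through: 121x ≡ 14 (mod 69).
Since gcd(121, 69) = 1, x ≡ 14·(121)⁻¹ ≡ 56 (mod 69). Smallest non-negative: 56.

56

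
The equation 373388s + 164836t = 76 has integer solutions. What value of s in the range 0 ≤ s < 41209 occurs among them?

Reduce mod 164836: 373388s ≡ 76 (mod 164836). With g = gcd(373388, 164836) = 4 dividing 76, divide through: 93347s ≡ 19 (mod 41209).
Since gcd(93347, 41209) = 1, s ≡ 19·(93347)⁻¹ ≡ 20810 (mod 41209). Smallest non-negative: 20810.

20810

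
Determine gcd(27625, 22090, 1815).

gcd(27625, 22090): 27625 = 1·22090 + 5535; 22090 = 3·5535 + 5485; 5535 = 1·5485 + 50; 5485 = 109·50 + 35; 50 = 1·35 + 15; 35 = 2·15 + 5; 15 = 3·5 + 0 → 5
gcd(5, 1815): 1815 = 363·5 + 0 → 5

5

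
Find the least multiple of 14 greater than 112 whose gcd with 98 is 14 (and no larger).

98 = 14·7. Any m with gcd(m, 98) = 14 is a multiple of 14, say 14s, with s coprime to 7.
Need s > 112/14, so s ≥ 9. First s ≥ 9 with gcd(s, 7) = 1 is s = 9. Thus m = 14·9 = 126.

126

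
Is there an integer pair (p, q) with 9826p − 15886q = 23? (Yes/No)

No

By Bézout, 9826p − 15886q = 23 has integer solutions iff gcd(9826, 15886) | 23.
Euclid: 15886 = 1·9826 + 6060; 9826 = 1·6060 + 3766; 6060 = 1·3766 + 2294; 3766 = 1·2294 + 1472; 2294 = 1·1472 + 822; 1472 = 1·822 + 650; 822 = 1·650 + 172; 650 = 3·172 + 134; 172 = 1·134 + 38; 134 = 3·38 + 20; 38 = 1·20 + 18; 20 = 1·18 + 2; 18 = 9·2 + 0. gcd = 2; 23 mod 2 = 1. No.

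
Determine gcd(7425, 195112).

1

Euclid: 195112 = 26·7425 + 2062; 7425 = 3·2062 + 1239; 2062 = 1·1239 + 823; 1239 = 1·823 + 416; 823 = 1·416 + 407; 416 = 1·407 + 9; 407 = 45·9 + 2; 9 = 4·2 + 1; 2 = 2·1 + 0. Last nonzero remainder: 1.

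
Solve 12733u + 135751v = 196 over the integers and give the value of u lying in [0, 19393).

Euclid: 135751 = 10·12733 + 8421; 12733 = 1·8421 + 4312; 8421 = 1·4312 + 4109; 4312 = 1·4109 + 203; 4109 = 20·203 + 49; 203 = 4·49 + 7; 49 = 7·7 + 0 → gcd = 7; 196 = 7·28.
Back-substitution yields 12733·(2676) + 135751·(-251) = 7, so one solution is u = 2676·28 = 74928, v = -251·28 = -7028.
Solutions in u differ by 135751/7 = 19393; the one in [0, 19393) is 74928 mod 19393 = 16749.

16749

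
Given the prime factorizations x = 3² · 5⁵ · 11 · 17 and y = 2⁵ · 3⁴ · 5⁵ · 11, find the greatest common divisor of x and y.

min exponent per shared prime: 3² · 5⁵ · 11 = 309375

309375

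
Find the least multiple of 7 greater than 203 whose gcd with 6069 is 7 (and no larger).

217

gcd(k, 6069) = 7 forces 7 | k; write k = 7s. Then gcd(7s, 7·867) = 7·gcd(s, 867), so need gcd(s, 867) = 1.
7s > 203 gives s ≥ 30. The least s ≥ 30 coprime to 867 is 31, so k = 7·31 = 217.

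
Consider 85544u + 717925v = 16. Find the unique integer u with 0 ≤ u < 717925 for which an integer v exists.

632389

gcd(85544, 717925) = 1 (Euclid: 717925 = 8·85544 + 33573; 85544 = 2·33573 + 18398; 33573 = 1·18398 + 15175; 18398 = 1·15175 + 3223; 15175 = 4·3223 + 2283; 3223 = 1·2283 + 940; 2283 = 2·940 + 403; 940 = 2·403 + 134; 403 = 3·134 + 1; 134 = 134·1 + 0), and 1 | 16.
Extended Euclid: 85544·(-5346) + 717925·(637) = 1. Scale by 16: u₀ = -85536.
General solution u = u₀ + 717925t; reducing mod 717925 gives u = 632389 (and v = -75352).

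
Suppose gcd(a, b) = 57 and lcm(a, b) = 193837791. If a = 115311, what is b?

a·b = gcd·lcm = 57·193837791 = 11048754087, so b = 11048754087/115311 = 95817.

95817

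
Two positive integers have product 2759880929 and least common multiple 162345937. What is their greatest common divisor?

17

gcd·lcm = product, so gcd = 2759880929/162345937 = 17.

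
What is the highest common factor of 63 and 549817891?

Euclid: 549817891 = 8727268·63 + 7; 63 = 9·7 + 0. Last nonzero remainder: 7.

7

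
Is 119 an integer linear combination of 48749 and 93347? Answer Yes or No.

By Bézout, 48749s + 93347t = 119 has integer solutions iff gcd(48749, 93347) | 119.
Euclid: 93347 = 1·48749 + 44598; 48749 = 1·44598 + 4151; 44598 = 10·4151 + 3088; 4151 = 1·3088 + 1063; 3088 = 2·1063 + 962; 1063 = 1·962 + 101; 962 = 9·101 + 53; 101 = 1·53 + 48; 53 = 1·48 + 5; 48 = 9·5 + 3; 5 = 1·3 + 2; 3 = 1·2 + 1; 2 = 2·1 + 0. gcd = 1; 119 mod 1 = 0. Yes.

Yes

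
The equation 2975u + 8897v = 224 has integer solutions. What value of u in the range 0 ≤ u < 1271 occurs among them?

24

gcd(2975, 8897) = 7 (Euclid: 8897 = 2·2975 + 2947; 2975 = 1·2947 + 28; 2947 = 105·28 + 7; 28 = 4·7 + 0), and 7 | 224.
Extended Euclid: 2975·(-317) + 8897·(106) = 7. Scale by 32: u₀ = -10144.
General solution u = u₀ + 1271t; reducing mod 1271 gives u = 24 (and v = -8).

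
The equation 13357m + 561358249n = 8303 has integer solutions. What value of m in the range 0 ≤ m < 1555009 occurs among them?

1302846

Reduce mod 561358249: 13357m ≡ 8303 (mod 561358249). With g = gcd(13357, 561358249) = 361 dividing 8303, divide through: 37m ≡ 23 (mod 1555009).
Since gcd(37, 1555009) = 1, m ≡ 23·(37)⁻¹ ≡ 1302846 (mod 1555009). Smallest non-negative: 1302846.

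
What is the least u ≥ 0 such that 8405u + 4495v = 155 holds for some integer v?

868

Euclid: 8405 = 1·4495 + 3910; 4495 = 1·3910 + 585; 3910 = 6·585 + 400; 585 = 1·400 + 185; 400 = 2·185 + 30; 185 = 6·30 + 5; 30 = 6·5 + 0 → gcd = 5; 155 = 5·31.
Back-substitution yields 8405·(-146) + 4495·(273) = 5, so one solution is u = -146·31 = -4526, v = 273·31 = 8463.
Solutions in u differ by 4495/5 = 899; the one in [0, 899) is -4526 mod 899 = 868.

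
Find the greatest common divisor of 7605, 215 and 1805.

5

gcd(7605, 215): 7605 = 35·215 + 80; 215 = 2·80 + 55; 80 = 1·55 + 25; 55 = 2·25 + 5; 25 = 5·5 + 0 → 5
gcd(5, 1805): 1805 = 361·5 + 0 → 5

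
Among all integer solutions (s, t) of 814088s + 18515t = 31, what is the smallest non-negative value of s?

14922

Reduce mod 18515: 814088s ≡ 31 (mod 18515). With g = gcd(814088, 18515) = 1 dividing 31, divide through: 814088s ≡ 31 (mod 18515).
Since gcd(814088, 18515) = 1, s ≡ 31·(814088)⁻¹ ≡ 14922 (mod 18515). Smallest non-negative: 14922.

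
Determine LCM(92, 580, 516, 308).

lcm(92, 580) = 92·580/gcd = 53360/4 = 13340
lcm(13340, 516) = 13340·516/gcd = 6883440/4 = 1720860
lcm(1720860, 308) = 1720860·308/gcd = 530024880/4 = 132506220

132506220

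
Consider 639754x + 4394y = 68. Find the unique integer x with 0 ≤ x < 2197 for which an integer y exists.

Euclid: 639754 = 145·4394 + 2624; 4394 = 1·2624 + 1770; 2624 = 1·1770 + 854; 1770 = 2·854 + 62; 854 = 13·62 + 48; 62 = 1·48 + 14; 48 = 3·14 + 6; 14 = 2·6 + 2; 6 = 3·2 + 0 → gcd = 2; 68 = 2·34.
Back-substitution yields 639754·(-638) + 4394·(92891) = 2, so one solution is x = -638·34 = -21692, y = 92891·34 = 3158294.
Solutions in x differ by 4394/2 = 2197; the one in [0, 2197) is -21692 mod 2197 = 278.

278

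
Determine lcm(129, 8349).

gcd first: 8349 = 64·129 + 93; 129 = 1·93 + 36; 93 = 2·36 + 21; 36 = 1·21 + 15; 21 = 1·15 + 6; 15 = 2·6 + 3; 6 = 2·3 + 0 → gcd = 3
lcm = 129·8349/gcd = 1077021/3 = 359007

359007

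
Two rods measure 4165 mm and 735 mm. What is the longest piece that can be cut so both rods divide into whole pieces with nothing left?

Euclid: 4165 = 5·735 + 490; 735 = 1·490 + 245; 490 = 2·245 + 0. Last nonzero remainder: 245.

245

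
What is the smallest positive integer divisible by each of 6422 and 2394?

404586

6422 = 2 · 13² · 19; 2394 = 2 · 3² · 7 · 19
max exponents: 2 · 3² · 7 · 13² · 19 = 404586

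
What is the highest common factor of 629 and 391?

Euclid: 629 = 1·391 + 238; 391 = 1·238 + 153; 238 = 1·153 + 85; 153 = 1·85 + 68; 85 = 1·68 + 17; 68 = 4·17 + 0. Last nonzero remainder: 17.

17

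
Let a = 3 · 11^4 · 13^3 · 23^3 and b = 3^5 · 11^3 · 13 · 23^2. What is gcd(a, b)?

27459861

min exponent per shared prime: 3 · 11^3 · 13 · 23^2 = 27459861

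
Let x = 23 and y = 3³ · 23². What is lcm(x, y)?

14283

max exponent per prime: 3³ · 23² = 14283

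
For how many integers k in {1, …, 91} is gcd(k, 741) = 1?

53

Prime factors of 741: 3, 13, 19. Count integers ≤ 91 divisible by none of them.
By inclusion–exclusion: 91 − ⌊91/3⌋ − ⌊91/13⌋ − ⌊91/19⌋ + ⌊91/39⌋ + ⌊91/57⌋ + ⌊91/247⌋ − ⌊91/741⌋ = 53.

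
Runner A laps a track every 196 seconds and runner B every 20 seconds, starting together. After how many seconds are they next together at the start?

980

196 = 2² · 7²; 20 = 2² · 5
max exponents: 2² · 5 · 7² = 980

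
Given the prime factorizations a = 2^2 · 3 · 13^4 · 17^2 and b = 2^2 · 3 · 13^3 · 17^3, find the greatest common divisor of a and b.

7619196

min exponent per shared prime: 2^2 · 3 · 13^3 · 17^2 = 7619196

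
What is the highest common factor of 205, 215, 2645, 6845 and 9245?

gcd(205, 215): 215 = 1·205 + 10; 205 = 20·10 + 5; 10 = 2·5 + 0 → 5
gcd(5, 2645): 2645 = 529·5 + 0 → 5
gcd(5, 6845): 6845 = 1369·5 + 0 → 5
gcd(5, 9245): 9245 = 1849·5 + 0 → 5

5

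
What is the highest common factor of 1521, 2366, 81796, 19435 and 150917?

gcd(1521, 2366): 2366 = 1·1521 + 845; 1521 = 1·845 + 676; 845 = 1·676 + 169; 676 = 4·169 + 0 → 169
gcd(169, 81796): 81796 = 484·169 + 0 → 169
gcd(169, 19435): 19435 = 115·169 + 0 → 169
gcd(169, 150917): 150917 = 893·169 + 0 → 169

169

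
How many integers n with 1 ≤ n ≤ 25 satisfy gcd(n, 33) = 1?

15

Prime factors of 33: 3, 11. Count integers ≤ 25 divisible by none of them.
By inclusion–exclusion: 25 − ⌊25/3⌋ − ⌊25/11⌋ + ⌊25/33⌋ = 15.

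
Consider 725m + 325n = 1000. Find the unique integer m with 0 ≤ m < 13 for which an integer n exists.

gcd(725, 325) = 25 (Euclid: 725 = 2·325 + 75; 325 = 4·75 + 25; 75 = 3·25 + 0), and 25 | 1000.
Extended Euclid: 725·(-4) + 325·(9) = 25. Scale by 40: m₀ = -160.
General solution m = m₀ + 13t; reducing mod 13 gives m = 9 (and n = -17).

9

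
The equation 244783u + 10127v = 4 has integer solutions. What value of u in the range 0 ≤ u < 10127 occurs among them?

8481

gcd(244783, 10127) = 1 (Euclid: 244783 = 24·10127 + 1735; 10127 = 5·1735 + 1452; 1735 = 1·1452 + 283; 1452 = 5·283 + 37; 283 = 7·37 + 24; 37 = 1·24 + 13; 24 = 1·13 + 11; 13 = 1·11 + 2; 11 = 5·2 + 1; 2 = 2·1 + 0), and 1 | 4.
Extended Euclid: 244783·(4652) + 10127·(-112445) = 1. Scale by 4: u₀ = 18608.
General solution u = u₀ + 10127t; reducing mod 10127 gives u = 8481 (and v = -204997).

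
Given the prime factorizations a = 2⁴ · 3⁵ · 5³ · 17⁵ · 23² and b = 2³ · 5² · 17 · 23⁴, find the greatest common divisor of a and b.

min exponent per shared prime: 2³ · 5² · 17 · 23² = 1798600

1798600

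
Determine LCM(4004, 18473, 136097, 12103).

4004 = 2² · 7 · 11 · 13; 18473 = 7² · 13 · 29; 136097 = 13 · 19² · 29; 12103 = 7² · 13 · 19
lcm takes max exponent of each prime: 2² · 7² · 11 · 13 · 19² · 29 = 293425132

293425132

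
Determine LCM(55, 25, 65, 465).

lcm(55, 25) = 55·25/gcd = 1375/5 = 275
lcm(275, 65) = 275·65/gcd = 17875/5 = 3575
lcm(3575, 465) = 3575·465/gcd = 1662375/5 = 332475

332475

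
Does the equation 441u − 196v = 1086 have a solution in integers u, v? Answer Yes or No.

gcd(441, 196): 441 = 2·196 + 49; 196 = 4·49 + 0 → 49
49 does not divide 1086, so a solution does not exist.

No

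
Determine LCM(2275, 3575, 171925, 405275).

lcm(2275, 3575) = 2275·3575/gcd = 8133125/325 = 25025
lcm(25025, 171925) = 25025·171925/gcd = 4302423125/325 = 13238225
lcm(13238225, 405275) = 13238225·405275/gcd = 5365121636875/325 = 16508066575

16508066575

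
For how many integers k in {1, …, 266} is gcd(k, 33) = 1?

162

Prime factors of 33: 3, 11. Count integers ≤ 266 divisible by none of them.
By inclusion–exclusion: 266 − ⌊266/3⌋ − ⌊266/11⌋ + ⌊266/33⌋ = 162.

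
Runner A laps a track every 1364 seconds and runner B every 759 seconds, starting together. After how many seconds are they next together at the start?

1364 = 2² · 11 · 31; 759 = 3 · 11 · 23
max exponents: 2² · 3 · 11 · 23 · 31 = 94116

94116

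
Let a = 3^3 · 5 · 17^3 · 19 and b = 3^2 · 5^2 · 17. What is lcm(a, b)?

max exponent per prime: 3^3 · 5^2 · 17^3 · 19 = 63009225

63009225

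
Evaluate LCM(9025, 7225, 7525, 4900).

lcm(9025, 7225) = 9025·7225/gcd = 65205625/25 = 2608225
lcm(2608225, 7525) = 2608225·7525/gcd = 19626893125/25 = 785075725
lcm(785075725, 4900) = 785075725·4900/gcd = 3846871052500/175 = 21982120300

21982120300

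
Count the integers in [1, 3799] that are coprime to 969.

Prime factors of 969: 3, 17, 19. Count integers ≤ 3799 divisible by none of them.
By inclusion–exclusion: 3799 − ⌊3799/3⌋ − ⌊3799/17⌋ − ⌊3799/19⌋ + ⌊3799/51⌋ + ⌊3799/57⌋ + ⌊3799/323⌋ − ⌊3799/969⌋ = 2259.

2259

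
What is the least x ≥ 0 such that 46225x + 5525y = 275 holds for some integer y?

112

Euclid: 46225 = 8·5525 + 2025; 5525 = 2·2025 + 1475; 2025 = 1·1475 + 550; 1475 = 2·550 + 375; 550 = 1·375 + 175; 375 = 2·175 + 25; 175 = 7·25 + 0 → gcd = 25; 275 = 25·11.
Back-substitution yields 46225·(-30) + 5525·(251) = 25, so one solution is x = -30·11 = -330, y = 251·11 = 2761.
Solutions in x differ by 5525/25 = 221; the one in [0, 221) is -330 mod 221 = 112.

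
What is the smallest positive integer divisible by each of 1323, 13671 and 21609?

lcm(1323, 13671) = 1323·13671/gcd = 18086733/441 = 41013
lcm(41013, 21609) = 41013·21609/gcd = 886249917/441 = 2009637

2009637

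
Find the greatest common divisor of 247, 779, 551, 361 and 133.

19

247 = 13 · 19; 779 = 19 · 41; 551 = 19 · 29; 361 = 19²; 133 = 7 · 19
gcd takes min exponent of each prime: 19 = 19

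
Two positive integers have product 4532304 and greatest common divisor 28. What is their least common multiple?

For any two positive integers, gcd × lcm equals their product. Hence lcm = 4532304 / 28 = 161868.

161868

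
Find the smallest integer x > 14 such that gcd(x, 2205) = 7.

2205 = 7·315. Any x with gcd(x, 2205) = 7 is a multiple of 7, say 7s, with s coprime to 315.
Need s > 14/7, so s ≥ 3. First s ≥ 3 with gcd(s, 315) = 1 is s = 4. Thus x = 7·4 = 28.

28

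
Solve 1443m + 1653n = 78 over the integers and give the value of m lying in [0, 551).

283

gcd(1443, 1653) = 3 (Euclid: 1653 = 1·1443 + 210; 1443 = 6·210 + 183; 210 = 1·183 + 27; 183 = 6·27 + 21; 27 = 1·21 + 6; 21 = 3·6 + 3; 6 = 2·3 + 0), and 3 | 78.
Extended Euclid: 1443·(244) + 1653·(-213) = 3. Scale by 26: m₀ = 6344.
General solution m = m₀ + 551t; reducing mod 551 gives m = 283 (and n = -247).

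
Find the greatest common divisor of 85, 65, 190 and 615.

85 = 5 · 17; 65 = 5 · 13; 190 = 2 · 5 · 19; 615 = 3 · 5 · 41
gcd takes min exponent of each prime: 5 = 5

5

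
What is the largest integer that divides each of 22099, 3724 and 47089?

gcd(22099, 3724): 22099 = 5·3724 + 3479; 3724 = 1·3479 + 245; 3479 = 14·245 + 49; 245 = 5·49 + 0 → 49
gcd(49, 47089): 47089 = 961·49 + 0 → 49

49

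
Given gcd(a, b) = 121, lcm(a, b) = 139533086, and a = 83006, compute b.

a·b = gcd·lcm = 121·139533086 = 16883503406, so b = 16883503406/83006 = 203401.

203401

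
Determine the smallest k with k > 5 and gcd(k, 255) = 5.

gcd(k, 255) = 5 forces 5 | k; write k = 5s. Then gcd(5s, 5·51) = 5·gcd(s, 51), so need gcd(s, 51) = 1.
5s > 5 gives s ≥ 2. The least s ≥ 2 coprime to 51 is 2, so k = 5·2 = 10.

10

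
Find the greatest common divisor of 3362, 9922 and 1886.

3362 = 2 · 41²; 9922 = 2 · 11² · 41; 1886 = 2 · 23 · 41
gcd takes min exponent of each prime: 2 · 41 = 82

82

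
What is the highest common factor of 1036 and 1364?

4

1036 = 2² · 7 · 37
1364 = 2² · 11 · 31
Common: 2² = 4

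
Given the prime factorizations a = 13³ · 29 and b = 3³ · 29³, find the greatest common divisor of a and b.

29

min exponent per shared prime: 29 = 29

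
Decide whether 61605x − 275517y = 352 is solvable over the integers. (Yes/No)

gcd(61605, 275517): 275517 = 4·61605 + 29097; 61605 = 2·29097 + 3411; 29097 = 8·3411 + 1809; 3411 = 1·1809 + 1602; 1809 = 1·1602 + 207; 1602 = 7·207 + 153; 207 = 1·153 + 54; 153 = 2·54 + 45; 54 = 1·45 + 9; 45 = 5·9 + 0 → 9
9 does not divide 352, so a solution does not exist.

No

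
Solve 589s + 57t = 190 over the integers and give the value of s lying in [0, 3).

Reduce mod 57: 589s ≡ 190 (mod 57). With g = gcd(589, 57) = 19 dividing 190, divide through: 31s ≡ 10 (mod 3).
Since gcd(31, 3) = 1, s ≡ 10·(31)⁻¹ ≡ 1 (mod 3). Smallest non-negative: 1.

1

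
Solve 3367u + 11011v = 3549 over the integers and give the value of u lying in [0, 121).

73

gcd(3367, 11011) = 91 (Euclid: 11011 = 3·3367 + 910; 3367 = 3·910 + 637; 910 = 1·637 + 273; 637 = 2·273 + 91; 273 = 3·91 + 0), and 91 | 3549.
Extended Euclid: 3367·(36) + 11011·(-11) = 91. Scale by 39: u₀ = 1404.
General solution u = u₀ + 121t; reducing mod 121 gives u = 73 (and v = -22).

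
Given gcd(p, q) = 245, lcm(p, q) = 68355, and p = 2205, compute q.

p·q = gcd·lcm = 245·68355 = 16746975, so q = 16746975/2205 = 7595.

7595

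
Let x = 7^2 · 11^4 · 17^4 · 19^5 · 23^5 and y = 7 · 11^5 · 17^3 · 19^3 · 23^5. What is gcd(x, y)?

min exponent per shared prime: 7 · 11^4 · 17^3 · 19^3 · 23^5 = 22228774887188123947

22228774887188123947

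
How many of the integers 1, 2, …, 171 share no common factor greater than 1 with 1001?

1001 = 7·11·13. Inclusion–exclusion on these primes:
171 − ⌊171/7⌋ − ⌊171/11⌋ − ⌊171/13⌋ + ⌊171/77⌋ + ⌊171/91⌋ + ⌊171/143⌋ − ⌊171/1001⌋ = 123

123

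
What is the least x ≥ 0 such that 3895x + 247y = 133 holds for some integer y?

Euclid: 3895 = 15·247 + 190; 247 = 1·190 + 57; 190 = 3·57 + 19; 57 = 3·19 + 0 → gcd = 19; 133 = 19·7.
Back-substitution yields 3895·(4) + 247·(-63) = 19, so one solution is x = 4·7 = 28, y = -63·7 = -441.
Solutions in x differ by 247/19 = 13; the one in [0, 13) is 28 mod 13 = 2.

2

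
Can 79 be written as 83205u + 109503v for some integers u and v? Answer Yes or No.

No

By Bézout, 83205u + 109503v = 79 has integer solutions iff gcd(83205, 109503) | 79.
Euclid: 109503 = 1·83205 + 26298; 83205 = 3·26298 + 4311; 26298 = 6·4311 + 432; 4311 = 9·432 + 423; 432 = 1·423 + 9; 423 = 47·9 + 0. gcd = 9; 79 mod 9 = 7. No.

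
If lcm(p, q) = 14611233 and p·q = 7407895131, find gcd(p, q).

507

gcd·lcm = product, so gcd = 7407895131/14611233 = 507.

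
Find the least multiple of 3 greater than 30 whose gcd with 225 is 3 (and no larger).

33

gcd(x, 225) = 3 forces 3 | x; write x = 3s. Then gcd(3s, 3·75) = 3·gcd(s, 75), so need gcd(s, 75) = 1.
3s > 30 gives s ≥ 11. The least s ≥ 11 coprime to 75 is 11, so x = 3·11 = 33.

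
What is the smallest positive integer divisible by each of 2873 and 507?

gcd first: 2873 = 5·507 + 338; 507 = 1·338 + 169; 338 = 2·169 + 0 → gcd = 169
lcm = 2873·507/gcd = 1456611/169 = 8619

8619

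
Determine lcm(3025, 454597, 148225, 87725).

3025 = 5² · 11²; 454597 = 11² · 13 · 17²; 148225 = 5² · 7² · 11²; 87725 = 5² · 11² · 29
lcm takes max exponent of each prime: 5² · 7² · 11² · 13 · 17² · 29 = 16149558425

16149558425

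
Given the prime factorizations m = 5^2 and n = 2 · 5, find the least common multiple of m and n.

50

max exponent per prime: 2 · 5^2 = 50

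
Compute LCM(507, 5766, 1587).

515486166

lcm(507, 5766) = 507·5766/gcd = 2923362/3 = 974454
lcm(974454, 1587) = 974454·1587/gcd = 1546458498/3 = 515486166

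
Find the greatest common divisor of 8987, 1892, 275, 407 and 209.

11

8987 = 11 · 19 · 43; 1892 = 2² · 11 · 43; 275 = 5² · 11; 407 = 11 · 37; 209 = 11 · 19
gcd takes min exponent of each prime: 11 = 11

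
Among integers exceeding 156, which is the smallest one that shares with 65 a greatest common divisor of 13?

169

Multiples of 13 above 156: 13·13, 13·14, … . Need the cofactor coprime to 65/13 = 5.
Checking s = 13, 14, … the first with gcd(s, 5) = 1 is s = 13, giving 169.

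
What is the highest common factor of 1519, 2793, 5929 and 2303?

gcd(1519, 2793): 2793 = 1·1519 + 1274; 1519 = 1·1274 + 245; 1274 = 5·245 + 49; 245 = 5·49 + 0 → 49
gcd(49, 5929): 5929 = 121·49 + 0 → 49
gcd(49, 2303): 2303 = 47·49 + 0 → 49

49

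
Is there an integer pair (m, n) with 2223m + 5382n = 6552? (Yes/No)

gcd(2223, 5382): 5382 = 2·2223 + 936; 2223 = 2·936 + 351; 936 = 2·351 + 234; 351 = 1·234 + 117; 234 = 2·117 + 0 → 117
117 divides 6552, so a solution exists.

Yes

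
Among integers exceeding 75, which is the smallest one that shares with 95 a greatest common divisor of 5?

80

gcd(k, 95) = 5 forces 5 | k; write k = 5s. Then gcd(5s, 5·19) = 5·gcd(s, 19), so need gcd(s, 19) = 1.
5s > 75 gives s ≥ 16. The least s ≥ 16 coprime to 19 is 16, so k = 5·16 = 80.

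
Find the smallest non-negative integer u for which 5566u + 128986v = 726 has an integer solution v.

gcd(5566, 128986) = 242 (Euclid: 128986 = 23·5566 + 968; 5566 = 5·968 + 726; 968 = 1·726 + 242; 726 = 3·242 + 0), and 242 | 726.
Extended Euclid: 5566·(-139) + 128986·(6) = 242. Scale by 3: u₀ = -417.
General solution u = u₀ + 533t; reducing mod 533 gives u = 116 (and v = -5).

116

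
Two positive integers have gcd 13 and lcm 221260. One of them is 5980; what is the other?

481

Using mn = gcd(m,n)·lcm(m,n) = 13·221260 = 2876380, we get n = 2876380/5980 = 481.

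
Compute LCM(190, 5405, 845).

190 = 2 · 5 · 19; 5405 = 5 · 23 · 47; 845 = 5 · 13²
lcm takes max exponent of each prime: 2 · 5 · 13² · 19 · 23 · 47 = 34710910

34710910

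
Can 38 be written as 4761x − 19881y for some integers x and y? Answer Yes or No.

By Bézout, 4761x − 19881y = 38 has integer solutions iff gcd(4761, 19881) | 38.
Euclid: 19881 = 4·4761 + 837; 4761 = 5·837 + 576; 837 = 1·576 + 261; 576 = 2·261 + 54; 261 = 4·54 + 45; 54 = 1·45 + 9; 45 = 5·9 + 0. gcd = 9; 38 mod 9 = 2. No.

No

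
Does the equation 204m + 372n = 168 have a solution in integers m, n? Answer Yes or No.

gcd(204, 372): 372 = 1·204 + 168; 204 = 1·168 + 36; 168 = 4·36 + 24; 36 = 1·24 + 12; 24 = 2·12 + 0 → 12
12 divides 168, so a solution exists.

Yes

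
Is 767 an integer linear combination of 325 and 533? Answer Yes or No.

Yes

gcd(325, 533): 533 = 1·325 + 208; 325 = 1·208 + 117; 208 = 1·117 + 91; 117 = 1·91 + 26; 91 = 3·26 + 13; 26 = 2·13 + 0 → 13
13 divides 767, so a solution exists.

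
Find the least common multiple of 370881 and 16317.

13722597

370881 = 3² · 7² · 29²; 16317 = 3² · 7² · 37
max exponents: 3² · 7² · 29² · 37 = 13722597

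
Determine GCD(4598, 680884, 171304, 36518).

gcd(4598, 680884): 680884 = 148·4598 + 380; 4598 = 12·380 + 38; 380 = 10·38 + 0 → 38
gcd(38, 171304): 171304 = 4508·38 + 0 → 38
gcd(38, 36518): 36518 = 961·38 + 0 → 38

38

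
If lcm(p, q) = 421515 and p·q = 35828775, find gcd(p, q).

85

From gcd × lcm = pq: gcd = 35828775 / 421515 = 85.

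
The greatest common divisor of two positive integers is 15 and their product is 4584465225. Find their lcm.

305631015

For any two positive integers, gcd × lcm equals their product. Hence lcm = 4584465225 / 15 = 305631015.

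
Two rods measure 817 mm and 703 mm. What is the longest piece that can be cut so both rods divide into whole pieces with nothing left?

19

817 = 19 · 43
703 = 19 · 37
Common: 19 = 19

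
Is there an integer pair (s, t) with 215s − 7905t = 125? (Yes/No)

gcd(215, 7905): 7905 = 36·215 + 165; 215 = 1·165 + 50; 165 = 3·50 + 15; 50 = 3·15 + 5; 15 = 3·5 + 0 → 5
5 divides 125, so a solution exists.

Yes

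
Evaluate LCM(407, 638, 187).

401302

lcm(407, 638) = 407·638/gcd = 259666/11 = 23606
lcm(23606, 187) = 23606·187/gcd = 4414322/11 = 401302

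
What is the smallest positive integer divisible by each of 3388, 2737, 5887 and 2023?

lcm(3388, 2737) = 3388·2737/gcd = 9272956/7 = 1324708
lcm(1324708, 5887) = 1324708·5887/gcd = 7798555996/7 = 1114079428
lcm(1114079428, 2023) = 1114079428·2023/gcd = 2253782682844/119 = 18939350276

18939350276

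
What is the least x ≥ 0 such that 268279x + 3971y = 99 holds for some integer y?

34

gcd(268279, 3971) = 11 (Euclid: 268279 = 67·3971 + 2222; 3971 = 1·2222 + 1749; 2222 = 1·1749 + 473; 1749 = 3·473 + 330; 473 = 1·330 + 143; 330 = 2·143 + 44; 143 = 3·44 + 11; 44 = 4·11 + 0), and 11 | 99.
Extended Euclid: 268279·(84) + 3971·(-5675) = 11. Scale by 9: x₀ = 756.
General solution x = x₀ + 361t; reducing mod 361 gives x = 34 (and y = -2297).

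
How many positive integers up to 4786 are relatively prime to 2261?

3658

2261 = 7·17·19. Inclusion–exclusion on these primes:
4786 − ⌊4786/7⌋ − ⌊4786/17⌋ − ⌊4786/19⌋ + ⌊4786/119⌋ + ⌊4786/133⌋ + ⌊4786/323⌋ − ⌊4786/2261⌋ = 3658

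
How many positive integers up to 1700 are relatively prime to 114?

537

Prime factors of 114: 2, 3, 19. Count integers ≤ 1700 divisible by none of them.
By inclusion–exclusion: 1700 − ⌊1700/2⌋ − ⌊1700/3⌋ − ⌊1700/19⌋ + ⌊1700/6⌋ + ⌊1700/38⌋ + ⌊1700/57⌋ − ⌊1700/114⌋ = 537.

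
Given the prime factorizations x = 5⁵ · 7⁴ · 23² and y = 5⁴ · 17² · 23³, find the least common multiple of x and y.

max exponent per prime: 5⁵ · 7⁴ · 17² · 23³ = 26382960821875

26382960821875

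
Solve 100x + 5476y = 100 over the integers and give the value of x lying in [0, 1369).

Euclid: 5476 = 54·100 + 76; 100 = 1·76 + 24; 76 = 3·24 + 4; 24 = 6·4 + 0 → gcd = 4; 100 = 4·25.
Back-substitution yields 100·(-219) + 5476·(4) = 4, so one solution is x = -219·25 = -5475, y = 4·25 = 100.
Solutions in x differ by 5476/4 = 1369; the one in [0, 1369) is -5475 mod 1369 = 1.

1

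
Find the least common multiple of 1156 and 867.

3468

gcd first: 1156 = 1·867 + 289; 867 = 3·289 + 0 → gcd = 289
lcm = 1156·867/gcd = 1002252/289 = 3468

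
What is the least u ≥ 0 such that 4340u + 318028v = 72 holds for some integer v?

48437

gcd(4340, 318028) = 4 (Euclid: 318028 = 73·4340 + 1208; 4340 = 3·1208 + 716; 1208 = 1·716 + 492; 716 = 1·492 + 224; 492 = 2·224 + 44; 224 = 5·44 + 4; 44 = 11·4 + 0), and 4 | 72.
Extended Euclid: 4340·(7108) + 318028·(-97) = 4. Scale by 18: u₀ = 127944.
General solution u = u₀ + 79507t; reducing mod 79507 gives u = 48437 (and v = -661).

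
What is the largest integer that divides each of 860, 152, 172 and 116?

4

gcd(860, 152): 860 = 5·152 + 100; 152 = 1·100 + 52; 100 = 1·52 + 48; 52 = 1·48 + 4; 48 = 12·4 + 0 → 4
gcd(4, 172): 172 = 43·4 + 0 → 4
gcd(4, 116): 116 = 29·4 + 0 → 4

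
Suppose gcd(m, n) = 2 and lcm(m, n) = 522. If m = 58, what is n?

18

m·n = gcd·lcm = 2·522 = 1044, so n = 1044/58 = 18.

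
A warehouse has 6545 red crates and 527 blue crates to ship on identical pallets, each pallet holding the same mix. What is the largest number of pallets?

17

Euclid: 6545 = 12·527 + 221; 527 = 2·221 + 85; 221 = 2·85 + 51; 85 = 1·51 + 34; 51 = 1·34 + 17; 34 = 2·17 + 0. Last nonzero remainder: 17.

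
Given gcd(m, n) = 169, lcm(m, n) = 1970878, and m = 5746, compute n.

Using mn = gcd(m,n)·lcm(m,n) = 169·1970878 = 333078382, we get n = 333078382/5746 = 57967.

57967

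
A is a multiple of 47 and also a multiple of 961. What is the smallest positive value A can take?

45167

gcd first: 961 = 20·47 + 21; 47 = 2·21 + 5; 21 = 4·5 + 1; 5 = 5·1 + 0 → gcd = 1
lcm = 47·961/gcd = 45167/1 = 45167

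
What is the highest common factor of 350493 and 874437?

350493 = 3 · 11 · 13 · 19 · 43
874437 = 3 · 19 · 23² · 29
Common: 3 · 19 = 57

57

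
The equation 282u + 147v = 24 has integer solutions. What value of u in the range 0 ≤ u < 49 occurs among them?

gcd(282, 147) = 3 (Euclid: 282 = 1·147 + 135; 147 = 1·135 + 12; 135 = 11·12 + 3; 12 = 4·3 + 0), and 3 | 24.
Extended Euclid: 282·(12) + 147·(-23) = 3. Scale by 8: u₀ = 96.
General solution u = u₀ + 49t; reducing mod 49 gives u = 47 (and v = -90).

47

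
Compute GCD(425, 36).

1

Euclid: 425 = 11·36 + 29; 36 = 1·29 + 7; 29 = 4·7 + 1; 7 = 7·1 + 0. Last nonzero remainder: 1.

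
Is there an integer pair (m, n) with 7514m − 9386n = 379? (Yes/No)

By Bézout, 7514m − 9386n = 379 has integer solutions iff gcd(7514, 9386) | 379.
Euclid: 9386 = 1·7514 + 1872; 7514 = 4·1872 + 26; 1872 = 72·26 + 0. gcd = 26; 379 mod 26 = 15. No.

No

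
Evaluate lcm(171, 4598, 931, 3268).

174383748

171 = 3² · 19; 4598 = 2 · 11² · 19; 931 = 7² · 19; 3268 = 2² · 19 · 43
lcm takes max exponent of each prime: 2² · 3² · 7² · 11² · 19 · 43 = 174383748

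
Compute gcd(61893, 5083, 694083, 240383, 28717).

13

gcd(61893, 5083): 61893 = 12·5083 + 897; 5083 = 5·897 + 598; 897 = 1·598 + 299; 598 = 2·299 + 0 → 299
gcd(299, 694083): 694083 = 2321·299 + 104; 299 = 2·104 + 91; 104 = 1·91 + 13; 91 = 7·13 + 0 → 13
gcd(13, 240383): 240383 = 18491·13 + 0 → 13
gcd(13, 28717): 28717 = 2209·13 + 0 → 13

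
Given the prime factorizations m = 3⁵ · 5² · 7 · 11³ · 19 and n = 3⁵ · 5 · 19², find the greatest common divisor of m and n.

min exponent per shared prime: 3⁵ · 5 · 19 = 23085

23085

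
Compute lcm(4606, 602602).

28322294

4606 = 2 · 7² · 47; 602602 = 2 · 7² · 11 · 13 · 43
max exponents: 2 · 7² · 11 · 13 · 43 · 47 = 28322294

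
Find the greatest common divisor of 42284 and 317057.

1

42284 = 2² · 11 · 31²
317057 = 13 · 29³
Common: 1 = 1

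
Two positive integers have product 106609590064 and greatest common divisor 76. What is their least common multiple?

For any two positive integers, gcd × lcm equals their product. Hence lcm = 106609590064 / 76 = 1402757764.

1402757764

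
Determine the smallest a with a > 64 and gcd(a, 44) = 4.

68

Multiples of 4 above 64: 4·17, 4·18, … . Need the cofactor coprime to 44/4 = 11.
Checking s = 17, 18, … the first with gcd(s, 11) = 1 is s = 17, giving 68.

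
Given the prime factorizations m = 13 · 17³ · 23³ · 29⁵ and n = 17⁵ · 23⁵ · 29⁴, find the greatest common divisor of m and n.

42278762185351

min exponent per shared prime: 17³ · 23³ · 29⁴ = 42278762185351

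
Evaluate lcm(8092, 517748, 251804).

lcm(8092, 517748) = 8092·517748/gcd = 4189616816/28 = 149629172
lcm(149629172, 251804) = 149629172·251804/gcd = 37677224026288/476 = 79153831988

79153831988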